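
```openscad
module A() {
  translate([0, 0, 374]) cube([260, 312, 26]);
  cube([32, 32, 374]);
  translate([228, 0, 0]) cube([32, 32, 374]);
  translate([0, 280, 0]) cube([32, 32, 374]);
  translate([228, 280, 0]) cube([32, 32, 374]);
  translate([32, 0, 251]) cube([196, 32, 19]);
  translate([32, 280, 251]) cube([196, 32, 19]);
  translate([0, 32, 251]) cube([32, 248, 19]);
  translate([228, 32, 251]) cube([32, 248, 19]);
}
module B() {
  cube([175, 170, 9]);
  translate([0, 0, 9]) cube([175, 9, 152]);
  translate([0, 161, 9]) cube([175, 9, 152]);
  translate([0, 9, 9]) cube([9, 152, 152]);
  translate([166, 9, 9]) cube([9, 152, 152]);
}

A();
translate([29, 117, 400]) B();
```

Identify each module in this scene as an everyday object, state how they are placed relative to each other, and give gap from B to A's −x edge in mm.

A is a stool. B is an open box. The open box is on top of the stool. The gap from the open box to the stool's −x edge is 29 mm.

The open box's min-x is at 29; the stool's min-x is 0; gap = 29 mm.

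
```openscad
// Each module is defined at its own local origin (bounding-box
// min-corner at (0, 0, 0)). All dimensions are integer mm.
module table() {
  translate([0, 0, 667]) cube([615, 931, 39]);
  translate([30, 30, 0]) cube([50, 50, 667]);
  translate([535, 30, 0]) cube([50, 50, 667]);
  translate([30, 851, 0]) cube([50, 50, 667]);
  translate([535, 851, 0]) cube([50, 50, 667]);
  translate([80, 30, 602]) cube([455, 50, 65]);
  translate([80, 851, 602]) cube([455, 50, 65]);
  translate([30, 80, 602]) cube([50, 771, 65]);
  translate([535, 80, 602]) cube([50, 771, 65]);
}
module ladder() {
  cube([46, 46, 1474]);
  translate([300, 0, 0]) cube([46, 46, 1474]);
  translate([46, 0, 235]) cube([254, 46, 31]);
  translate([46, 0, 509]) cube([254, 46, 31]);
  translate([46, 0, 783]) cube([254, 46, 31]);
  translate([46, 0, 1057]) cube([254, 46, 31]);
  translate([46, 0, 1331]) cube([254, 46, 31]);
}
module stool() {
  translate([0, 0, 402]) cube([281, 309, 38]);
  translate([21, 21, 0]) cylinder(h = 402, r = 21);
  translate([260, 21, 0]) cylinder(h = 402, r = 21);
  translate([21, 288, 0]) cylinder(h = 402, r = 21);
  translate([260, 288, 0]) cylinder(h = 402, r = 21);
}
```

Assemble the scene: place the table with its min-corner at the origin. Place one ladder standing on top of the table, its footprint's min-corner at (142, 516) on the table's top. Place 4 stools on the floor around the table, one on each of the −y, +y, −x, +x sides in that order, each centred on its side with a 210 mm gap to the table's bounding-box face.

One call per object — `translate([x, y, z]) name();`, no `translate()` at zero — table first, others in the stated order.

table();
translate([142, 516, 706]) ladder();
translate([167, -519, 0]) stool();
translate([167, 1141, 0]) stool();
translate([-491, 311, 0]) stool();
translate([825, 311, 0]) stool();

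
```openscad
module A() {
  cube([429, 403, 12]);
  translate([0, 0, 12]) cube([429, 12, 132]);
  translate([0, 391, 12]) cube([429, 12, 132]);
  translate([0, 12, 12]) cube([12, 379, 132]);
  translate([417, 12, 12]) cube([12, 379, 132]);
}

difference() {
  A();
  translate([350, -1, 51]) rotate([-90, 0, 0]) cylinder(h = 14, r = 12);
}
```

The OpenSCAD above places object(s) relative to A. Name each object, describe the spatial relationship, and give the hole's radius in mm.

A is an open box. The open box has a circular hole through its front wall. The hole's radius is 12 mm.

The subtracted cylinder has r = 12 mm.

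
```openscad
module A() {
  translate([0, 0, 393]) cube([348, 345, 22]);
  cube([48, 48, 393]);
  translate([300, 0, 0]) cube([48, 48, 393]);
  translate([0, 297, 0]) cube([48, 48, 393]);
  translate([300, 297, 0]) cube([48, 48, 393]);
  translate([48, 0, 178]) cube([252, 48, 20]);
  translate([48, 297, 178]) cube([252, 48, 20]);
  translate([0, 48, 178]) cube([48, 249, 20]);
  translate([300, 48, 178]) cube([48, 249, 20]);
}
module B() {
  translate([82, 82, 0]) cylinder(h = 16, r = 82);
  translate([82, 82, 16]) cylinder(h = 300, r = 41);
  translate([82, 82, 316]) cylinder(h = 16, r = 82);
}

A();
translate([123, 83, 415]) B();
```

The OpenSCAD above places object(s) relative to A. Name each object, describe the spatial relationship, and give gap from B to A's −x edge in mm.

A is a stool. B is a spool. The spool is on top of the stool. The gap from the spool to the stool's −x edge is 123 mm.

The spool's min-x is at 123; the stool's min-x is 0; gap = 123 mm.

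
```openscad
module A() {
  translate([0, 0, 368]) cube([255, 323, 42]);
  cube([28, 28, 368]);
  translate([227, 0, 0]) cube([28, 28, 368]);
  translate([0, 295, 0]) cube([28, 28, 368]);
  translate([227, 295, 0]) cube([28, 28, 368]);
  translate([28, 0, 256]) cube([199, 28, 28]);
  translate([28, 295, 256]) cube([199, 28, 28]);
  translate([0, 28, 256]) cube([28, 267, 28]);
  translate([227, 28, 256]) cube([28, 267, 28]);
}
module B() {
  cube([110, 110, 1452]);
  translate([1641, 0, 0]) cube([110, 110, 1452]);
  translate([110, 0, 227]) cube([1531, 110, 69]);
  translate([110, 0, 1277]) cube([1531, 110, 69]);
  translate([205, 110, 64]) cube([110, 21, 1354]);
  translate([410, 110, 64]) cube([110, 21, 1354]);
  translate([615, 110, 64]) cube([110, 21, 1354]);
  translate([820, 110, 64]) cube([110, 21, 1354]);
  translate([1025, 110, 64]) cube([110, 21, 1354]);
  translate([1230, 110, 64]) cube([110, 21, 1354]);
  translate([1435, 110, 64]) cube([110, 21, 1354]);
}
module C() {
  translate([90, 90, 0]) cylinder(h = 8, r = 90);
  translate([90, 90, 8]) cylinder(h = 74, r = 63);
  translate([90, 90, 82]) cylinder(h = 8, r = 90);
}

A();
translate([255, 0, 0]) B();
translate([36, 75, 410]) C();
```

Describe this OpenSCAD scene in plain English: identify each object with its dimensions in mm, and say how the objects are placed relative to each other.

A is a simple wooden stool: a rectangular seat 255 mm (x) by 323 mm (y), 42 mm thick, top face at z = 410 mm, on four square legs, each 28×28 mm in cross-section. The legs rest on z = 0, each flush with a corner of the seat. Four stretchers, 28 mm wide and 28 mm tall, connect adjacent legs with their undersides at z = 256 mm, each running between the inner faces of the legs it joins and aligned with the legs' outer faces on the other axis.

B is a fence section. Two 110×110 mm posts, 1452 mm tall, stand on the floor with a clear span of 1531 mm between their inner faces. Two horizontal rails of 110×69 mm section span the gap between the posts with their undersides at z = 227 mm and z = 1277 mm, flush with the posts' −y face. 7 pickets, each 110 mm wide, 21 mm thick and 1354 mm tall, are fixed to the +y face of the rails with their bottoms at z = 64 mm, evenly spaced across the span with equal gaps (rounded down to the nearest mm) at the −x end and between each pair — any rounding remainder accumulates at the +x end.

C is a spool: two coaxial disc flanges of radius 90 mm and thickness 8 mm, joined by a core cylinder of radius 63 mm and height 74 mm. The lower flange rests on z = 0 and the three cylinders share a vertical axis.

The fence section is against the stool's +x side, with their −y faces flush. The spool is on top of the stool.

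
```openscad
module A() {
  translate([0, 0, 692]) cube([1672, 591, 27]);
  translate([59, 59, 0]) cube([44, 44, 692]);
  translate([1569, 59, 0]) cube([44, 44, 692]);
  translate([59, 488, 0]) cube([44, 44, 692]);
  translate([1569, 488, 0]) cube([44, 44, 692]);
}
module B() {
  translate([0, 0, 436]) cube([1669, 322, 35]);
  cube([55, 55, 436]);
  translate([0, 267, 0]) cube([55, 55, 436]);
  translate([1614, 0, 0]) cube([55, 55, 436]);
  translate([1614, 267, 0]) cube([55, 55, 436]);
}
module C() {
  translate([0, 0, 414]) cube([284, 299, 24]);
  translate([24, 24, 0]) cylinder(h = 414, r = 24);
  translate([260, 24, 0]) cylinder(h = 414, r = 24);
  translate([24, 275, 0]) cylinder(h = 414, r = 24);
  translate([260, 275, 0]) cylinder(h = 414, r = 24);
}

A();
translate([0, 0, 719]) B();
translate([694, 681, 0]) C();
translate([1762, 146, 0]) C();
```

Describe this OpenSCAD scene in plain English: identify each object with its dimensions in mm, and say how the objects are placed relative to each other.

A is a table: top 1672 mm (x) × 591 mm (y), 27 mm thick, upper face at z = 719 mm, on four 44×44 mm square legs, each inset 59 mm from the nearest pair of top edges, running from z = 0 to the bottom of the top.

B is a long wooden bench with a 1669 mm (x) × 322 mm (y) seat, 35 mm thick, its top surface 471 mm above the floor. Four 55 mm square legs at the seat corners, flush with the edges, run from z = 0 to the seat underside.

C is a four-legged stool. The seat is a 284×299×24 mm slab whose top surface is at z = 438 mm; four round legs, each 48 mm in diameter, run from the floor (z = 0) to the underside of the seat, each leg's axis is inset half a diameter from the nearest pair of seat edges (so the leg's bounding box is flush with the corner).

The bench is on top of the table. Two stools sit around the table at the +y, +x sides.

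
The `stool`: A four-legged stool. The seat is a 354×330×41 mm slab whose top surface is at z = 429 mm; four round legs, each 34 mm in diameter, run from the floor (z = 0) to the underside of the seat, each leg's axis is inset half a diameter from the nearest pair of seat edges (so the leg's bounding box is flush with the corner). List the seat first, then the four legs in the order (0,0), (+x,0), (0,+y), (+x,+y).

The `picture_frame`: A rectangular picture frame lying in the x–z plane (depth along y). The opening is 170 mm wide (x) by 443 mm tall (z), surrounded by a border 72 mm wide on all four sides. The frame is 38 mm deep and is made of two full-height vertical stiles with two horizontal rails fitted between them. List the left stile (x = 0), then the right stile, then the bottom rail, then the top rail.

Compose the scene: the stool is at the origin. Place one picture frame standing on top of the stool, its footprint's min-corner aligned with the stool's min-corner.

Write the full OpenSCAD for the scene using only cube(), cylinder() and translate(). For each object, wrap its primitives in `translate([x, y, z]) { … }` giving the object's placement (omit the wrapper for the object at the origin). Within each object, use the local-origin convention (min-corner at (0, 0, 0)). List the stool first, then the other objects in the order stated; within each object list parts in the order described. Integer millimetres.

translate([0, 0, 388]) cube([354, 330, 41]);
translate([17, 17, 0]) cylinder(h = 388, r = 17);
translate([337, 17, 0]) cylinder(h = 388, r = 17);
translate([17, 313, 0]) cylinder(h = 388, r = 17);
translate([337, 313, 0]) cylinder(h = 388, r = 17);
translate([0, 0, 429]) {
  cube([72, 38, 587]);
  translate([242, 0, 0]) cube([72, 38, 587]);
  translate([72, 0, 0]) cube([170, 38, 72]);
  translate([72, 0, 515]) cube([170, 38, 72]);
}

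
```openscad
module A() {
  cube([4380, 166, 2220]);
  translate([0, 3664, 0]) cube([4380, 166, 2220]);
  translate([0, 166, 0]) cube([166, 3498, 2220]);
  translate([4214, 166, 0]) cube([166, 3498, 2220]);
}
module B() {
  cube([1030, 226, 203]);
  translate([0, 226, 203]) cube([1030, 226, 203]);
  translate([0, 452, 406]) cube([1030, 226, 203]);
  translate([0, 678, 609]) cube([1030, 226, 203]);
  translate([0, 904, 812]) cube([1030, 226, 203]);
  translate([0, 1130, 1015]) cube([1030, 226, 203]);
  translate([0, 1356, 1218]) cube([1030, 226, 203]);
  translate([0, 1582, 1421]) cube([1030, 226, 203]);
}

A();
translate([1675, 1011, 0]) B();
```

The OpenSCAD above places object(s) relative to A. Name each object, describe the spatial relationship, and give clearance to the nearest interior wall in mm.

Clearances: x = 1509, y = 845; minimum 845 mm.

A is a house frame. B is a staircase. The staircase sits inside the house frame, centred. The clearance to the nearest interior wall is 845 mm.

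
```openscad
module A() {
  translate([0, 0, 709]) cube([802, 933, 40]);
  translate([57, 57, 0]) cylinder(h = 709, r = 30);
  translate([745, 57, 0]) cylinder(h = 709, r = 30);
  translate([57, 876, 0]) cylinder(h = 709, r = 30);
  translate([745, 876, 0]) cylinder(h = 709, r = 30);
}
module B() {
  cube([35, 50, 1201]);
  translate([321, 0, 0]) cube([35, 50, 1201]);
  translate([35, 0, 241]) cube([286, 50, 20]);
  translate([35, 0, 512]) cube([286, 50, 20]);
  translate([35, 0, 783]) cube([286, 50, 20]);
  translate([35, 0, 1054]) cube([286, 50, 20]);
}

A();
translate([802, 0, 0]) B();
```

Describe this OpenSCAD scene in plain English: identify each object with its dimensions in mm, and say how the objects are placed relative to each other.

A is a table with a 802×933 mm rectangular top, 40 mm thick, top surface at z = 749 mm, supported by four round legs of 60 mm diameter, each leg's bounding box inset 27 mm from the nearest pair of top edges, running from the floor.

B is a wooden ladder with two side rails of 35×50 mm section and 1201 mm height, set 356 mm apart overall. Between them run 4 rectangular rungs (50 mm deep, 20 mm thick), front faces flush with the rails' −y face. The bottom of the first rung is 241 mm above the floor and each subsequent rung is 271 mm higher than the one below.

The ladder is against the table's +x side, with their −y faces flush.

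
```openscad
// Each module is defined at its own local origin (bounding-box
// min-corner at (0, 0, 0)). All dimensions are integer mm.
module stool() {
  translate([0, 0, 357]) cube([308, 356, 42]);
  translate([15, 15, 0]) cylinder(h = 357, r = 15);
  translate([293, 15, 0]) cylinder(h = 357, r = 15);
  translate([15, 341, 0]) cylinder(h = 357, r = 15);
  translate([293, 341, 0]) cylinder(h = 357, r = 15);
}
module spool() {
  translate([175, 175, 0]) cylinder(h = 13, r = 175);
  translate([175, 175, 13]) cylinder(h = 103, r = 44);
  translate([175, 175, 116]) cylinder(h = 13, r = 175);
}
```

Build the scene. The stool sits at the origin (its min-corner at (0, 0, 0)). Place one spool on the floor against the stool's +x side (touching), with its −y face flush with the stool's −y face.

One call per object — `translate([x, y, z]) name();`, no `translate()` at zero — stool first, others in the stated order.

stool();
translate([308, 0, 0]) spool();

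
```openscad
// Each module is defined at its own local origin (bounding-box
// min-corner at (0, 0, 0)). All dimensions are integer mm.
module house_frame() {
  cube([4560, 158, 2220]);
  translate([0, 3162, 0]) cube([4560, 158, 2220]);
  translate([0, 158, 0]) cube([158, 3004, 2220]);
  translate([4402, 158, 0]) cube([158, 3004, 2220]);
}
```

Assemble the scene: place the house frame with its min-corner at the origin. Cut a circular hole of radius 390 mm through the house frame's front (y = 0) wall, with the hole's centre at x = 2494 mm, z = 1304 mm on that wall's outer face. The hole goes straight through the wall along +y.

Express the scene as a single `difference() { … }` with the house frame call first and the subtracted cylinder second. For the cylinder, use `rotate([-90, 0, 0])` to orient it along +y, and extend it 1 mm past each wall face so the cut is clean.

difference() {
  house_frame();
  translate([2494, -1, 1304]) rotate([-90, 0, 0]) cylinder(h = 160, r = 390);
}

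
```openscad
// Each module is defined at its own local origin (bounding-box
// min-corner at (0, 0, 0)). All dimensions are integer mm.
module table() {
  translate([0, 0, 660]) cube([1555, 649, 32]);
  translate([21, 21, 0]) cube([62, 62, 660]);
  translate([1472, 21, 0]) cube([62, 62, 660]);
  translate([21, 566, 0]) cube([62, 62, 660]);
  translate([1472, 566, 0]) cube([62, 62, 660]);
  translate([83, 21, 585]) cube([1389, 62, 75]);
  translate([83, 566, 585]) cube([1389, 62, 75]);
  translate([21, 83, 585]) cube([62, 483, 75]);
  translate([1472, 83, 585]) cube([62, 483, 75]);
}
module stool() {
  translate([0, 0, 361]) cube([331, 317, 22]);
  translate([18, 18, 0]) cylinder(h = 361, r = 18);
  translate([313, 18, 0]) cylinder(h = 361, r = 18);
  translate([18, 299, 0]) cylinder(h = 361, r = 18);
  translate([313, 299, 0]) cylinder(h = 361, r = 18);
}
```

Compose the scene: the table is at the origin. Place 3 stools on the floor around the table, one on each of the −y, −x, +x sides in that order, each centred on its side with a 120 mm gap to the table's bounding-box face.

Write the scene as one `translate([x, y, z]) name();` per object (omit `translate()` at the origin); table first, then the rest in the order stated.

table();
translate([612, -437, 0]) stool();
translate([-451, 166, 0]) stool();
translate([1675, 166, 0]) stool();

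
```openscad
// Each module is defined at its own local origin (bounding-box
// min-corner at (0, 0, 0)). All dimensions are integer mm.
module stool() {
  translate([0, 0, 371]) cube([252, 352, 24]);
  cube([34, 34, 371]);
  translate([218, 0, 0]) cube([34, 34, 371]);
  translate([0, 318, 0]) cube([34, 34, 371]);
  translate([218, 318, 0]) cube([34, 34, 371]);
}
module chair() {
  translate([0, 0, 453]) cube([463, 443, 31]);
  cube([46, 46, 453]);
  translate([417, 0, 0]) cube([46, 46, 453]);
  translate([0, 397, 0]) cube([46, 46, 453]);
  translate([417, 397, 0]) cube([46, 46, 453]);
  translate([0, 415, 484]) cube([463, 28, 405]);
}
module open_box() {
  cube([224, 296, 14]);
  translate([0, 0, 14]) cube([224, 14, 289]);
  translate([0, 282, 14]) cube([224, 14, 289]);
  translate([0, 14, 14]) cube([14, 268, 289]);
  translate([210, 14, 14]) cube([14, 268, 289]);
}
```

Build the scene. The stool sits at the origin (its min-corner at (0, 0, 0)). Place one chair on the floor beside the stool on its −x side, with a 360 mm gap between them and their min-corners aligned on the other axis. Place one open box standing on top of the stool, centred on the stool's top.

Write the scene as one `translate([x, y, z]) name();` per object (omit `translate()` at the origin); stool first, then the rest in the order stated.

stool();
translate([-823, 0, 0]) chair();
translate([14, 28, 395]) open_box();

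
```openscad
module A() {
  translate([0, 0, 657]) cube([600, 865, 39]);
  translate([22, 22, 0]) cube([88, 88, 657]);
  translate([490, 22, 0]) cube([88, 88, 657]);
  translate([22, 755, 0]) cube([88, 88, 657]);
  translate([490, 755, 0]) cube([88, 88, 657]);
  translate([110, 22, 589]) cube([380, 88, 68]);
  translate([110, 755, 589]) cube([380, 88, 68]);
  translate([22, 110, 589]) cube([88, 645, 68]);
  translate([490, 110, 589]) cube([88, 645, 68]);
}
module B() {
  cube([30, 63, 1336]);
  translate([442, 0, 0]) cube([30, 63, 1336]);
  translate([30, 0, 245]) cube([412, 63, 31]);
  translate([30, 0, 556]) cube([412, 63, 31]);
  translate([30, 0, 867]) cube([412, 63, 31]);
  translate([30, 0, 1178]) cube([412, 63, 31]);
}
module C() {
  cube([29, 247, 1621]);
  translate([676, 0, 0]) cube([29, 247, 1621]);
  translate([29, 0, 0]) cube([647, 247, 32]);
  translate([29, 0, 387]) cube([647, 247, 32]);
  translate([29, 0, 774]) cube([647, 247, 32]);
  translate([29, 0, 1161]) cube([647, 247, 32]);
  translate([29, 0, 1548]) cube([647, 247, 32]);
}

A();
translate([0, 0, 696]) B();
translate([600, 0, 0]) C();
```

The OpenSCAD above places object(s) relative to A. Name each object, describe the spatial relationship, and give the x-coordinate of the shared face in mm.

A is a table. B is a ladder. C is a bookshelf. The ladder is on top of the table. The bookshelf is against the table's +x side, with their −y faces flush. The x-coordinate of the shared face is 600 mm.

The table's +x face and the bookshelf's −x face are both at x = 600 mm.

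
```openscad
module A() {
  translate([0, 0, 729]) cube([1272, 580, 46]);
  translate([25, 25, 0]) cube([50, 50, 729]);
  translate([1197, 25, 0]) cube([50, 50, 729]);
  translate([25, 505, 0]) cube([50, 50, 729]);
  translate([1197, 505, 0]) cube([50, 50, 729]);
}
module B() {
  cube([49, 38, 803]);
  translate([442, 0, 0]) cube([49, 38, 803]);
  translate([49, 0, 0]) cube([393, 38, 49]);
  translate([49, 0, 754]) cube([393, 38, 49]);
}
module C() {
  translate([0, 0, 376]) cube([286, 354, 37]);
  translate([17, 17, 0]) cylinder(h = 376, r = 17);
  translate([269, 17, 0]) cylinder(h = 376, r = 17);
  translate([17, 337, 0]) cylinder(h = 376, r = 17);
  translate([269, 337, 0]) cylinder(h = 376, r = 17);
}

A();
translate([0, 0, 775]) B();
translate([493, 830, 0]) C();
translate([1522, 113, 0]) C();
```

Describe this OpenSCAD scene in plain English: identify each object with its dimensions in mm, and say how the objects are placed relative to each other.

A is a rectangular dining table. The top is 1272×580×46 mm with its upper surface at z = 775 mm. It stands on four 50×50 mm square legs, each inset 25 mm from the nearest pair of top edges, running from the floor to the underside of the top.

B is a rectangular picture frame lying in the x–z plane (depth along y). The opening is 393 mm wide (x) by 705 mm tall (z), surrounded by a border 49 mm wide on all four sides. The frame is 38 mm deep and is made of two full-height vertical stiles with two horizontal rails fitted between them.

C is a four-legged stool. The seat is 286×354 mm, 37 mm thick, top at z = 413 mm. It stands on four round legs, each 34 mm in diameter, from z = 0 to the seat underside, each leg's axis is inset half a diameter from the nearest pair of seat edges (so the leg's bounding box is flush with the corner).

The picture frame is on top of the table. Two stools sit around the table at the +y, +x sides.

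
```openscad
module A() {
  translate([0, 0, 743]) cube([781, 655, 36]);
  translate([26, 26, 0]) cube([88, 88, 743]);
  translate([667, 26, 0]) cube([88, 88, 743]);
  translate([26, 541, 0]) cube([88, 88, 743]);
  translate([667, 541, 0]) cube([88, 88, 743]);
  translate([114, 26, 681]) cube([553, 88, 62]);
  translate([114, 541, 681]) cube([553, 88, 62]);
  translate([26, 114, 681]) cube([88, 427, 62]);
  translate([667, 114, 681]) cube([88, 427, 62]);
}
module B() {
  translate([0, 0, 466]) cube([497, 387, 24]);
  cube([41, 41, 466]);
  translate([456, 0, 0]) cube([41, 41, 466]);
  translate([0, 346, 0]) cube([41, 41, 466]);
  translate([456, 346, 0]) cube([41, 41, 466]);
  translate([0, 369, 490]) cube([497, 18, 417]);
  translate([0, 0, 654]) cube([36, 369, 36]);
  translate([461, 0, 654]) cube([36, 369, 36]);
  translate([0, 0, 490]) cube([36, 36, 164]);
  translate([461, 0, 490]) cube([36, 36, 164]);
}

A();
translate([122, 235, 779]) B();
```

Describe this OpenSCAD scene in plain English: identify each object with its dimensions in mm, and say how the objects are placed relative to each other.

A is a table with a 781×655 mm rectangular top, 36 mm thick, top surface at z = 779 mm, supported by four 88×88 mm square legs, each inset 26 mm from the nearest pair of top edges, running from the floor. Four apron rails, 88 mm thick and 62 mm tall, run between adjacent legs with their top edges flush with the underside of the top and their outer faces flush with the legs' outer faces.

B is a chair. The seat is a 497×387×24 mm slab with its top at z = 490 mm, on four 41×41 mm corner legs (flush with the seat edges, standing on z = 0). A flat backrest 18 mm thick, 417 mm tall, spans the full seat width and rises from the seat top along its +y edge, rear face flush with the rear of the seat. Two armrests of 36×36 mm section run along each side from the seat's front edge to the front of the backrest, top faces 200 mm above the seat top and outer faces flush with the seat's x-edges; a 36×36 mm post under the front of each armrest stands on the seat at the front corner.

The chair is on top of the table.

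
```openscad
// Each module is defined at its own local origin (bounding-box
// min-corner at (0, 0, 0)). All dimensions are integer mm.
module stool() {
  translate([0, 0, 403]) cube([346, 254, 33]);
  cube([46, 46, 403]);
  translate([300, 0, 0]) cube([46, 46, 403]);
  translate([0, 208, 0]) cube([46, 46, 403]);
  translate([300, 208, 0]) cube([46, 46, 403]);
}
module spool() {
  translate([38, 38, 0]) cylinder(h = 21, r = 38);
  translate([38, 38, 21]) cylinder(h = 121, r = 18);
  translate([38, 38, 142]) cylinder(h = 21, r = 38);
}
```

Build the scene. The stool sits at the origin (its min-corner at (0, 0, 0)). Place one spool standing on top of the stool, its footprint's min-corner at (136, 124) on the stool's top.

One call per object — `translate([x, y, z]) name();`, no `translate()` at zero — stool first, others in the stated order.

stool();
translate([136, 124, 436]) spool();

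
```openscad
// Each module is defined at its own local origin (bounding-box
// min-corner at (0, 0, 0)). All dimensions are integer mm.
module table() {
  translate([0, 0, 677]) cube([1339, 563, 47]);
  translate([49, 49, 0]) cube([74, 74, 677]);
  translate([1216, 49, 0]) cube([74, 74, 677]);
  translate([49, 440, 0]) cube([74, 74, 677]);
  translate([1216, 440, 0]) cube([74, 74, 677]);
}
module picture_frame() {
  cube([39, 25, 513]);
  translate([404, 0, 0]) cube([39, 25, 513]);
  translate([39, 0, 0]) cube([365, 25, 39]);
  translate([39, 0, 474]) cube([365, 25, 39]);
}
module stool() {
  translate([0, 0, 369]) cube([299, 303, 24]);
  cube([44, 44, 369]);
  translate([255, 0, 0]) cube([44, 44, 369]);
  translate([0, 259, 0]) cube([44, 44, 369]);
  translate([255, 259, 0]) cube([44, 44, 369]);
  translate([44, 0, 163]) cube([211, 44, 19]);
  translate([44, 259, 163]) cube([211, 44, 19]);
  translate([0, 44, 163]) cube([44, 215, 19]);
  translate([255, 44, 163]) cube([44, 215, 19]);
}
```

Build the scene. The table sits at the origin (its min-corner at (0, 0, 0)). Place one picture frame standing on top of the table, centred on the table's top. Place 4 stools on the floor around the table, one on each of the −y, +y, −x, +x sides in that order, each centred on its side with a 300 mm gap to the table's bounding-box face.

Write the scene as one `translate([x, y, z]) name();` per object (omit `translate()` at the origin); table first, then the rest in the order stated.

table();
translate([448, 269, 724]) picture_frame();
translate([520, -603, 0]) stool();
translate([520, 863, 0]) stool();
translate([-599, 130, 0]) stool();
translate([1639, 130, 0]) stool();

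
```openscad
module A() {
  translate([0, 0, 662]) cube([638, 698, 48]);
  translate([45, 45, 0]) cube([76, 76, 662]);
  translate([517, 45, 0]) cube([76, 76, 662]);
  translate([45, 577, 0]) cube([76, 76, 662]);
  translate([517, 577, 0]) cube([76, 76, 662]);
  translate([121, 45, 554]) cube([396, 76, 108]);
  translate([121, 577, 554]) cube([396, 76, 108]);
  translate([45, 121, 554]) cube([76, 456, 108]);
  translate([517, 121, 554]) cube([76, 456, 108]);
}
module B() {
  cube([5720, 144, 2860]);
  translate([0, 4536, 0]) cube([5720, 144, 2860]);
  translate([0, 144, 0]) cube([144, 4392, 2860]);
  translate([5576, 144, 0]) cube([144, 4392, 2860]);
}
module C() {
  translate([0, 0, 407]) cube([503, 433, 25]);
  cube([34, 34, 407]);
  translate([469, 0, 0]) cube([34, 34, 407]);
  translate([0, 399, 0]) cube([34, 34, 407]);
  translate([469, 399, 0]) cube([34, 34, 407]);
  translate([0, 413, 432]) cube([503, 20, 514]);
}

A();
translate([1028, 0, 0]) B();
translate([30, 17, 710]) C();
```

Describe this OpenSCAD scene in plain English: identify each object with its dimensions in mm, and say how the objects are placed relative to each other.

A is a table with a 638×698 mm rectangular top, 48 mm thick, top surface at z = 710 mm, supported by four 76×76 mm square legs, each inset 45 mm from the nearest pair of top edges, running from the floor. Four apron rails, 76 mm thick and 108 mm tall, run between adjacent legs with their top edges flush with the underside of the top and their outer faces flush with the legs' outer faces.

B is a box-shaped house frame (walls only): outside footprint 5720×4680 mm, wall height 2860 mm, wall thickness 144 mm. The two y-facing walls run the full x-width; the two x-facing walls fit between the inner faces of the y-facing walls.

C is a chair. The seat is a 503×433×25 mm slab with its top at z = 432 mm, on four 34×34 mm corner legs (flush with the seat edges, standing on z = 0). A flat backrest 20 mm thick, 514 mm tall, spans the full seat width and rises from the seat top along its +y edge, rear face flush with the rear of the seat.

The house frame is on the floor beside the table on its +x side. The chair is on top of the table.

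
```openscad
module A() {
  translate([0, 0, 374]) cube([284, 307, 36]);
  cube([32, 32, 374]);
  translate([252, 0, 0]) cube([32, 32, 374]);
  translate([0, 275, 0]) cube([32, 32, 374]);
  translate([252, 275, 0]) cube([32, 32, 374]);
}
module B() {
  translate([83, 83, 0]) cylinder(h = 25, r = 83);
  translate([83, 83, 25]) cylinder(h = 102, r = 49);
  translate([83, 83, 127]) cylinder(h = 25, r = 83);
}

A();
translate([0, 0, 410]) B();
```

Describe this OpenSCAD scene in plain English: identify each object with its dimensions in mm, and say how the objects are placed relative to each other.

A is a four-legged stool. The seat is 284×307 mm, 36 mm thick, top at z = 410 mm. It stands on four square legs, each 32×32 mm in cross-section, from z = 0 to the seat underside, each flush with a corner of the seat.

B is a spool: two coaxial disc flanges of radius 83 mm and thickness 25 mm, joined by a core cylinder of radius 49 mm and height 102 mm. The lower flange rests on z = 0 and the three cylinders share a vertical axis.

The spool is on top of the stool.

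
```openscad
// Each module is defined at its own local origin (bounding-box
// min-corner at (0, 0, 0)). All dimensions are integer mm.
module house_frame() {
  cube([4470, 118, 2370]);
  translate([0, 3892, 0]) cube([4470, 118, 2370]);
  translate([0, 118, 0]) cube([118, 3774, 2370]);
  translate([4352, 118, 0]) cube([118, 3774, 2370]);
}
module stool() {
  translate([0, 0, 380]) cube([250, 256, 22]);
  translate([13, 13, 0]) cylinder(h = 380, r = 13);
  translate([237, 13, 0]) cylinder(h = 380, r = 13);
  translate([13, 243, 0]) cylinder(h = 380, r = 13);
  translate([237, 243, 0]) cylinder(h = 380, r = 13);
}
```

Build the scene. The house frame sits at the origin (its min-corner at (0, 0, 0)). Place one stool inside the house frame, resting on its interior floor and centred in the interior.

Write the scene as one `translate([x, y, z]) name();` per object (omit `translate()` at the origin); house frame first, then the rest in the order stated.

house_frame();
translate([2110, 1877, 0]) stool();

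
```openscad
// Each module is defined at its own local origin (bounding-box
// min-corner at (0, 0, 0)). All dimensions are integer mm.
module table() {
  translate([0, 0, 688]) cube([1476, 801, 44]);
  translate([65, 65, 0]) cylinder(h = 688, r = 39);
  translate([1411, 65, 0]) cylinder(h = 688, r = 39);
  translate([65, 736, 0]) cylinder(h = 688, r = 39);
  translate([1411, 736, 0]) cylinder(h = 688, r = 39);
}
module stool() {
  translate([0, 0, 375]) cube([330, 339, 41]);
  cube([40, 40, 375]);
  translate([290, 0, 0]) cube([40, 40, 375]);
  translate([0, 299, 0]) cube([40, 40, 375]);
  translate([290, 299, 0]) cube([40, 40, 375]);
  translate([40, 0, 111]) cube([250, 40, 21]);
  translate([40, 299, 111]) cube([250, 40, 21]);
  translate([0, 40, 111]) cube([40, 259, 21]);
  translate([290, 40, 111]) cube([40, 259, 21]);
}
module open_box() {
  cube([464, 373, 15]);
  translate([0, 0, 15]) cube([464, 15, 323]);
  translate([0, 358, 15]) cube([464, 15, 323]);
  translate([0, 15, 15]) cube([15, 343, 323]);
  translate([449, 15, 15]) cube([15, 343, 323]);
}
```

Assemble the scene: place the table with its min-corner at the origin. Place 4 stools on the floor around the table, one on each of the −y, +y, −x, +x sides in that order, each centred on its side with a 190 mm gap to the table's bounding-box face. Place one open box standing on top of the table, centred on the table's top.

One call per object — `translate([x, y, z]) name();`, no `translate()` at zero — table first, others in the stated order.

table();
translate([573, -529, 0]) stool();
translate([573, 991, 0]) stool();
translate([-520, 231, 0]) stool();
translate([1666, 231, 0]) stool();
translate([506, 214, 732]) open_box();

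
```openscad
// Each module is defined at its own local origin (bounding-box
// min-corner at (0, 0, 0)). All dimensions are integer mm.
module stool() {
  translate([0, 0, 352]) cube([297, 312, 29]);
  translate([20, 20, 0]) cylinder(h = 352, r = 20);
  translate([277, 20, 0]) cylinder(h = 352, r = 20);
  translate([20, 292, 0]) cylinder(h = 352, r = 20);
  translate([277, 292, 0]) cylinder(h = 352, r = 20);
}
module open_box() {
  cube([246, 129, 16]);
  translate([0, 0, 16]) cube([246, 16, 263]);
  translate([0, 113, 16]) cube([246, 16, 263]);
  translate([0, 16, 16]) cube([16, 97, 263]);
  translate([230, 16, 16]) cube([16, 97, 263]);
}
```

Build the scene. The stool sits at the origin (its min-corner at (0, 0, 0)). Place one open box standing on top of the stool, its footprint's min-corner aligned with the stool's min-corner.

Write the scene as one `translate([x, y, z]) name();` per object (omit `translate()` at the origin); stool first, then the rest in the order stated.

stool();
translate([0, 0, 381]) open_box();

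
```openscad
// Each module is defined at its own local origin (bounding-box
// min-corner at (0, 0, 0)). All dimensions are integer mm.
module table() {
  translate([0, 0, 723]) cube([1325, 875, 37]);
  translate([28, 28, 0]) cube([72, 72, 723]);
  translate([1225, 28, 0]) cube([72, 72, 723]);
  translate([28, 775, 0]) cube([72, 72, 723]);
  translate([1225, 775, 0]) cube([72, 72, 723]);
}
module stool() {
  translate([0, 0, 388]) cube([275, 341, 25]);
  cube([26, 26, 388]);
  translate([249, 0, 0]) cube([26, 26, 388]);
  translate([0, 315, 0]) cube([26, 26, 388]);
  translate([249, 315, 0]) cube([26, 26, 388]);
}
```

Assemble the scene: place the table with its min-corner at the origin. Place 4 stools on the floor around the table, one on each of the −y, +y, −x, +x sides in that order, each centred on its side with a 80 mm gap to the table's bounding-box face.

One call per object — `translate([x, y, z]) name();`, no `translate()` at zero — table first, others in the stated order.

table();
translate([525, -421, 0]) stool();
translate([525, 955, 0]) stool();
translate([-355, 267, 0]) stool();
translate([1405, 267, 0]) stool();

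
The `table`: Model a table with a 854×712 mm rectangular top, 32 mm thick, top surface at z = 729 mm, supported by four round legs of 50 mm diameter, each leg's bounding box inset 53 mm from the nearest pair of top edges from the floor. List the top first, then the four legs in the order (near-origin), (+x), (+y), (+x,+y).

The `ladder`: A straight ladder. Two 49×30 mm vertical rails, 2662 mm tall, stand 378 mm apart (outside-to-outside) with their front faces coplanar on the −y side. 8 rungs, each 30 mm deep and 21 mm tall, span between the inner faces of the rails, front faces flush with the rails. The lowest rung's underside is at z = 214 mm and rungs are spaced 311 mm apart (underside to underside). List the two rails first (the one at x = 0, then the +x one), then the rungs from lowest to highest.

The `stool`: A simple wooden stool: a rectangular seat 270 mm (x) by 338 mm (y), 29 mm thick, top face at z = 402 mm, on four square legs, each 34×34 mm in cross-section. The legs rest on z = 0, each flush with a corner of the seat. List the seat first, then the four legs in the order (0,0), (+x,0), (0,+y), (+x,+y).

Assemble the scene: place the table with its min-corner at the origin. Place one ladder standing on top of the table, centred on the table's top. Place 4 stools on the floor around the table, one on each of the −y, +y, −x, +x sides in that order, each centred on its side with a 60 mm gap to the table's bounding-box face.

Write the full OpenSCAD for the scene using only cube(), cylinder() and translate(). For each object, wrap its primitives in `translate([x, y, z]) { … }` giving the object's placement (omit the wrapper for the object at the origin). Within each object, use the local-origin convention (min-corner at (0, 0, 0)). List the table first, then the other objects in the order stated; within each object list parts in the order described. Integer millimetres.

translate([0, 0, 697]) cube([854, 712, 32]);
translate([78, 78, 0]) cylinder(h = 697, r = 25);
translate([776, 78, 0]) cylinder(h = 697, r = 25);
translate([78, 634, 0]) cylinder(h = 697, r = 25);
translate([776, 634, 0]) cylinder(h = 697, r = 25);
translate([238, 341, 729]) {
  cube([49, 30, 2662]);
  translate([329, 0, 0]) cube([49, 30, 2662]);
  translate([49, 0, 214]) cube([280, 30, 21]);
  translate([49, 0, 525]) cube([280, 30, 21]);
  translate([49, 0, 836]) cube([280, 30, 21]);
  translate([49, 0, 1147]) cube([280, 30, 21]);
  translate([49, 0, 1458]) cube([280, 30, 21]);
  translate([49, 0, 1769]) cube([280, 30, 21]);
  translate([49, 0, 2080]) cube([280, 30, 21]);
  translate([49, 0, 2391]) cube([280, 30, 21]);
}
translate([292, -398, 0]) {
  translate([0, 0, 373]) cube([270, 338, 29]);
  cube([34, 34, 373]);
  translate([236, 0, 0]) cube([34, 34, 373]);
  translate([0, 304, 0]) cube([34, 34, 373]);
  translate([236, 304, 0]) cube([34, 34, 373]);
}
translate([292, 772, 0]) {
  translate([0, 0, 373]) cube([270, 338, 29]);
  cube([34, 34, 373]);
  translate([236, 0, 0]) cube([34, 34, 373]);
  translate([0, 304, 0]) cube([34, 34, 373]);
  translate([236, 304, 0]) cube([34, 34, 373]);
}
translate([-330, 187, 0]) {
  translate([0, 0, 373]) cube([270, 338, 29]);
  cube([34, 34, 373]);
  translate([236, 0, 0]) cube([34, 34, 373]);
  translate([0, 304, 0]) cube([34, 34, 373]);
  translate([236, 304, 0]) cube([34, 34, 373]);
}
translate([914, 187, 0]) {
  translate([0, 0, 373]) cube([270, 338, 29]);
  cube([34, 34, 373]);
  translate([236, 0, 0]) cube([34, 34, 373]);
  translate([0, 304, 0]) cube([34, 34, 373]);
  translate([236, 304, 0]) cube([34, 34, 373]);
}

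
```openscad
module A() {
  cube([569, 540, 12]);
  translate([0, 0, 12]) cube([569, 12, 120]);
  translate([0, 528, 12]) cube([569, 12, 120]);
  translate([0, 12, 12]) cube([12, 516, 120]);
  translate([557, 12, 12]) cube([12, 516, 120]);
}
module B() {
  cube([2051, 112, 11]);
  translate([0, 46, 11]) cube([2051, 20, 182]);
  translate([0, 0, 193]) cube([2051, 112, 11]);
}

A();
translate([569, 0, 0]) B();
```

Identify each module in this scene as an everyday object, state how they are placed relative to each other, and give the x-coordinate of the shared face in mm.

A is an open box. B is an I-beam. The I-beam is against the open box's +x side, with their −y faces flush. The x-coordinate of the shared face is 569 mm.

The open box's +x face and the I-beam's −x face are both at x = 569 mm.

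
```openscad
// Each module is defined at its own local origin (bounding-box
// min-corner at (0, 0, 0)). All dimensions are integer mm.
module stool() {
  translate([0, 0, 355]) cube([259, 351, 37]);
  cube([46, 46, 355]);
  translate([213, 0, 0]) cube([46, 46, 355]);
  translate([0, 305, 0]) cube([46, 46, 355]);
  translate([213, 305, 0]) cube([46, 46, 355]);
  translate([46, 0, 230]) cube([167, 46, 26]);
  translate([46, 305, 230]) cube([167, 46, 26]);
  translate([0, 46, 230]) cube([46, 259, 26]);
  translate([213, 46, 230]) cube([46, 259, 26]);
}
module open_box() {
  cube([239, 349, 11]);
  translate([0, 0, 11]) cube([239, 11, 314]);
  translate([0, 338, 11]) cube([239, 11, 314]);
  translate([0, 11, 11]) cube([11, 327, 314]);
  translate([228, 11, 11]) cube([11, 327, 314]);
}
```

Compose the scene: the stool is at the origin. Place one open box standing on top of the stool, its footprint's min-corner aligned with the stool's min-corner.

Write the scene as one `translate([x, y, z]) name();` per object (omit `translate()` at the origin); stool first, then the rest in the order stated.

stool();
translate([0, 0, 392]) open_box();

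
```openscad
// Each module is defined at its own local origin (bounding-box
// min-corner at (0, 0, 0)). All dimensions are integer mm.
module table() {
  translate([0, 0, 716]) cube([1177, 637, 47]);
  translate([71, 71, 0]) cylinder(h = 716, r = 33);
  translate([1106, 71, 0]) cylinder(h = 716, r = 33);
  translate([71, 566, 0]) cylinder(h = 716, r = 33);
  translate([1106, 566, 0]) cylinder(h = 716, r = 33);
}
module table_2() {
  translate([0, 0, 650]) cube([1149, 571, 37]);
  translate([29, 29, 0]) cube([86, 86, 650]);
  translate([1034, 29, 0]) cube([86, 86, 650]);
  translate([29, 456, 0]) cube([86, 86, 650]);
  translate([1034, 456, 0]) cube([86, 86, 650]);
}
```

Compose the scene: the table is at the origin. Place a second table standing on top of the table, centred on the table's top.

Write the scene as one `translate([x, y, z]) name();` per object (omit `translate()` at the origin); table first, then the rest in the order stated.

table();
translate([14, 33, 763]) table_2();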